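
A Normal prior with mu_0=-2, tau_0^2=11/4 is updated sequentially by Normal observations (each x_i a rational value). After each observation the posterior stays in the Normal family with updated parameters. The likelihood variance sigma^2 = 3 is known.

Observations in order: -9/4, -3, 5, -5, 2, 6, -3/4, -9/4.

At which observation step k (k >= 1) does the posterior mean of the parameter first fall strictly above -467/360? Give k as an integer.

obs 1: x=-9/4 → posterior Normal(-195/92, 33/23)
obs 2: x=-3 → posterior Normal(-327/136, 33/34)
obs 3: x=5 → posterior Normal(-107/180, 11/15)
obs 4: x=-5 → posterior Normal(-327/224, 33/56)
obs 5: x=2 → posterior Normal(-239/268, 33/67)
obs 6: x=6 → posterior Normal(25/312, 11/26)
obs 7: x=-3/4 → posterior Normal(-2/89, 33/89)
obs 8: x=-9/4 → posterior Normal(-107/400, 33/100)

k = 3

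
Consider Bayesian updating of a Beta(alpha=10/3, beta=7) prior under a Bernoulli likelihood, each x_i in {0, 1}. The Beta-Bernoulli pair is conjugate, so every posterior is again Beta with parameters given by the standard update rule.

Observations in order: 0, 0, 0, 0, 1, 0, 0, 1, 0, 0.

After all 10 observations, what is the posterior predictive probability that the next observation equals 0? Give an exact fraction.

obs 1: x=0 → posterior Beta(10/3, 8)
obs 2: x=0 → posterior Beta(10/3, 9)
obs 3: x=0 → posterior Beta(10/3, 10)
obs 4: x=0 → posterior Beta(10/3, 11)
obs 5: x=1 → posterior Beta(13/3, 11)
obs 6: x=0 → posterior Beta(13/3, 12)
obs 7: x=0 → posterior Beta(13/3, 13)
obs 8: x=1 → posterior Beta(16/3, 13)
obs 9: x=0 → posterior Beta(16/3, 14)
obs 10: x=0 → posterior Beta(16/3, 15)

45/61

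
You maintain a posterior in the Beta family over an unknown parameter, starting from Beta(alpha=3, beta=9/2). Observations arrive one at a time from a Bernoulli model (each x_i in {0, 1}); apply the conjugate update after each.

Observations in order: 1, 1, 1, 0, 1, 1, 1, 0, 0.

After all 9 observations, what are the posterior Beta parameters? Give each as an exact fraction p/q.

obs 1: x=1 → posterior Beta(4, 9/2)
obs 2: x=1 → posterior Beta(5, 9/2)
obs 3: x=1 → posterior Beta(6, 9/2)
obs 4: x=0 → posterior Beta(6, 11/2)
obs 5: x=1 → posterior Beta(7, 11/2)
obs 6: x=1 → posterior Beta(8, 11/2)
obs 7: x=1 → posterior Beta(9, 11/2)
obs 8: x=0 → posterior Beta(9, 13/2)
obs 9: x=0 → posterior Beta(9, 15/2)

alpha=9, beta=15/2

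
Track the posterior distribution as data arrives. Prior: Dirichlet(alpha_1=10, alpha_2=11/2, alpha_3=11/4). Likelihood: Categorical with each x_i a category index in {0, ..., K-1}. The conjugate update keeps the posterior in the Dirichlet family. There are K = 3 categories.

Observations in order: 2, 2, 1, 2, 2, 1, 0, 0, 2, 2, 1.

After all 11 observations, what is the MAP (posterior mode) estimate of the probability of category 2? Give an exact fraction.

31/105

obs 1: x=2 → posterior Dirichlet(10, 11/2, 15/4)
obs 2: x=2 → posterior Dirichlet(10, 11/2, 19/4)
obs 3: x=1 → posterior Dirichlet(10, 13/2, 19/4)
obs 4: x=2 → posterior Dirichlet(10, 13/2, 23/4)
obs 5: x=2 → posterior Dirichlet(10, 13/2, 27/4)
obs 6: x=1 → posterior Dirichlet(10, 15/2, 27/4)
obs 7: x=0 → posterior Dirichlet(11, 15/2, 27/4)
obs 8: x=0 → posterior Dirichlet(12, 15/2, 27/4)
obs 9: x=2 → posterior Dirichlet(12, 15/2, 31/4)
obs 10: x=2 → posterior Dirichlet(12, 15/2, 35/4)
obs 11: x=1 → posterior Dirichlet(12, 17/2, 35/4)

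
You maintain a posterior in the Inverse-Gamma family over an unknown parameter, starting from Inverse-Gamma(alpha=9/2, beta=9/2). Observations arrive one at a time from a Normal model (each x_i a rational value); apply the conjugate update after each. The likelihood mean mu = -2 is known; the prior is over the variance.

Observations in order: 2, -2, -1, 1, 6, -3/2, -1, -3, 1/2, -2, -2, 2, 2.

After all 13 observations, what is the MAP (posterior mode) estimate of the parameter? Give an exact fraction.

obs 1: x=2 → posterior Inverse-Gamma(5, 25/2)
obs 2: x=-2 → posterior Inverse-Gamma(11/2, 25/2)
obs 3: x=-1 → posterior Inverse-Gamma(6, 13)
obs 4: x=1 → posterior Inverse-Gamma(13/2, 35/2)
obs 5: x=6 → posterior Inverse-Gamma(7, 99/2)
obs 6: x=-3/2 → posterior Inverse-Gamma(15/2, 397/8)
obs 7: x=-1 → posterior Inverse-Gamma(8, 401/8)
obs 8: x=-3 → posterior Inverse-Gamma(17/2, 405/8)
obs 9: x=1/2 → posterior Inverse-Gamma(9, 215/4)
obs 10: x=-2 → posterior Inverse-Gamma(19/2, 215/4)
obs 11: x=-2 → posterior Inverse-Gamma(10, 215/4)
obs 12: x=2 → posterior Inverse-Gamma(21/2, 247/4)
obs 13: x=2 → posterior Inverse-Gamma(11, 279/4)

93/16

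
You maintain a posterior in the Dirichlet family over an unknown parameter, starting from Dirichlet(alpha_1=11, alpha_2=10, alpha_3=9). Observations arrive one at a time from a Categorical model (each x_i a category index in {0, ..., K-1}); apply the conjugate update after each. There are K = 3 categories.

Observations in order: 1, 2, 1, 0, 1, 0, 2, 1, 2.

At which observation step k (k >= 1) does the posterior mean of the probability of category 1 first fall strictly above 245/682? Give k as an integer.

obs 1: x=1 → posterior Dirichlet(11, 11, 9)
obs 2: x=2 → posterior Dirichlet(11, 11, 10)
obs 3: x=1 → posterior Dirichlet(11, 12, 10)
obs 4: x=0 → posterior Dirichlet(12, 12, 10)
obs 5: x=1 → posterior Dirichlet(12, 13, 10)
obs 6: x=0 → posterior Dirichlet(13, 13, 10)
obs 7: x=2 → posterior Dirichlet(13, 13, 11)
obs 8: x=1 → posterior Dirichlet(13, 14, 11)
obs 9: x=2 → posterior Dirichlet(13, 14, 12)

k = 3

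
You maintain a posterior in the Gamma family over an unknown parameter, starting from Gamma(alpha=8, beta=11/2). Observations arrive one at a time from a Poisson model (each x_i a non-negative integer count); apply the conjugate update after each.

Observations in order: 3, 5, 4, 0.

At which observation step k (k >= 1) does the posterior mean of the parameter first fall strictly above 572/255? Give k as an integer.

obs 1: x=3 → posterior Gamma(11, 13/2)
obs 2: x=5 → posterior Gamma(16, 15/2)
obs 3: x=4 → posterior Gamma(20, 17/2)
obs 4: x=0 → posterior Gamma(20, 19/2)

k = 3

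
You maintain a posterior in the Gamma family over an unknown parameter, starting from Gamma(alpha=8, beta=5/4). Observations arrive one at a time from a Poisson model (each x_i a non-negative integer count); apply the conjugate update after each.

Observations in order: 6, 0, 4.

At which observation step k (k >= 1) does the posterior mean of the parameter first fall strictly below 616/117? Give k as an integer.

obs 1: x=6 → posterior Gamma(14, 9/4)
obs 2: x=0 → posterior Gamma(14, 13/4)
obs 3: x=4 → posterior Gamma(18, 17/4)

k = 2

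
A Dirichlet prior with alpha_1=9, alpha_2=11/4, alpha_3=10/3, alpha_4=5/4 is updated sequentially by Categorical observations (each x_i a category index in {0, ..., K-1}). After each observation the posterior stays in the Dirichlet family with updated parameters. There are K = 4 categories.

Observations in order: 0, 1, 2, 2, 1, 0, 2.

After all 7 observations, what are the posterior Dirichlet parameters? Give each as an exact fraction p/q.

obs 1: x=0 → posterior Dirichlet(10, 11/4, 10/3, 5/4)
obs 2: x=1 → posterior Dirichlet(10, 15/4, 10/3, 5/4)
obs 3: x=2 → posterior Dirichlet(10, 15/4, 13/3, 5/4)
obs 4: x=2 → posterior Dirichlet(10, 15/4, 16/3, 5/4)
obs 5: x=1 → posterior Dirichlet(10, 19/4, 16/3, 5/4)
obs 6: x=0 → posterior Dirichlet(11, 19/4, 16/3, 5/4)
obs 7: x=2 → posterior Dirichlet(11, 19/4, 19/3, 5/4)

alpha_1=11, alpha_2=19/4, alpha_3=19/3, alpha_4=5/4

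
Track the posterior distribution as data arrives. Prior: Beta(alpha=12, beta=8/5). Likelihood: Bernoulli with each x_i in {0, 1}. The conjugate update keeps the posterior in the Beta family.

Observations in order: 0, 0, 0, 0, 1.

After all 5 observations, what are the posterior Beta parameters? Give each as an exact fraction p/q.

obs 1: x=0 → posterior Beta(12, 13/5)
obs 2: x=0 → posterior Beta(12, 18/5)
obs 3: x=0 → posterior Beta(12, 23/5)
obs 4: x=0 → posterior Beta(12, 28/5)
obs 5: x=1 → posterior Beta(13, 28/5)

alpha=13, beta=28/5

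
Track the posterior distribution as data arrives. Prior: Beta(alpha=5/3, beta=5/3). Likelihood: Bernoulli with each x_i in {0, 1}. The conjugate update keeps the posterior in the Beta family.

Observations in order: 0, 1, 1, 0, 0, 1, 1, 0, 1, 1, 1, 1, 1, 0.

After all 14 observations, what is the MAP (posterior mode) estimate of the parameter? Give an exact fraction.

obs 1: x=0 → posterior Beta(5/3, 8/3)
obs 2: x=1 → posterior Beta(8/3, 8/3)
obs 3: x=1 → posterior Beta(11/3, 8/3)
obs 4: x=0 → posterior Beta(11/3, 11/3)
obs 5: x=0 → posterior Beta(11/3, 14/3)
obs 6: x=1 → posterior Beta(14/3, 14/3)
obs 7: x=1 → posterior Beta(17/3, 14/3)
obs 8: x=0 → posterior Beta(17/3, 17/3)
obs 9: x=1 → posterior Beta(20/3, 17/3)
obs 10: x=1 → posterior Beta(23/3, 17/3)
obs 11: x=1 → posterior Beta(26/3, 17/3)
obs 12: x=1 → posterior Beta(29/3, 17/3)
obs 13: x=1 → posterior Beta(32/3, 17/3)
obs 14: x=0 → posterior Beta(32/3, 20/3)

29/46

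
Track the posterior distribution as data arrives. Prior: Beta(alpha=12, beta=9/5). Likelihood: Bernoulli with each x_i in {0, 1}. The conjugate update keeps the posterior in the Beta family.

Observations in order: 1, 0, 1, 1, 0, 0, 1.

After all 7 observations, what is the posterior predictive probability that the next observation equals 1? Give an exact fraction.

obs 1: x=1 → posterior Beta(13, 9/5)
obs 2: x=0 → posterior Beta(13, 14/5)
obs 3: x=1 → posterior Beta(14, 14/5)
obs 4: x=1 → posterior Beta(15, 14/5)
obs 5: x=0 → posterior Beta(15, 19/5)
obs 6: x=0 → posterior Beta(15, 24/5)
obs 7: x=1 → posterior Beta(16, 24/5)

10/13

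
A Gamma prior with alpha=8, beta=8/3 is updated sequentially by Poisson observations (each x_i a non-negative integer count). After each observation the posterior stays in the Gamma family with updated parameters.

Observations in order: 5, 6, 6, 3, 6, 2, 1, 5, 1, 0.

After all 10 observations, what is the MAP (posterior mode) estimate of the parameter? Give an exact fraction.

obs 1: x=5 → posterior Gamma(13, 11/3)
obs 2: x=6 → posterior Gamma(19, 14/3)
obs 3: x=6 → posterior Gamma(25, 17/3)
obs 4: x=3 → posterior Gamma(28, 20/3)
obs 5: x=6 → posterior Gamma(34, 23/3)
obs 6: x=2 → posterior Gamma(36, 26/3)
obs 7: x=1 → posterior Gamma(37, 29/3)
obs 8: x=5 → posterior Gamma(42, 32/3)
obs 9: x=1 → posterior Gamma(43, 35/3)
obs 10: x=0 → posterior Gamma(43, 38/3)

63/19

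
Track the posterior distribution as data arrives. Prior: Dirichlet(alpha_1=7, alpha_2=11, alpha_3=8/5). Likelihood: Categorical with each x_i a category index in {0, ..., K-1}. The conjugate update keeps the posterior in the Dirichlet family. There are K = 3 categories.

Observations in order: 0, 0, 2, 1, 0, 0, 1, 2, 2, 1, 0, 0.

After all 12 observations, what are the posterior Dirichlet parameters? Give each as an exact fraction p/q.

obs 1: x=0 → posterior Dirichlet(8, 11, 8/5)
obs 2: x=0 → posterior Dirichlet(9, 11, 8/5)
obs 3: x=2 → posterior Dirichlet(9, 11, 13/5)
obs 4: x=1 → posterior Dirichlet(9, 12, 13/5)
obs 5: x=0 → posterior Dirichlet(10, 12, 13/5)
obs 6: x=0 → posterior Dirichlet(11, 12, 13/5)
obs 7: x=1 → posterior Dirichlet(11, 13, 13/5)
obs 8: x=2 → posterior Dirichlet(11, 13, 18/5)
obs 9: x=2 → posterior Dirichlet(11, 13, 23/5)
obs 10: x=1 → posterior Dirichlet(11, 14, 23/5)
obs 11: x=0 → posterior Dirichlet(12, 14, 23/5)
obs 12: x=0 → posterior Dirichlet(13, 14, 23/5)

alpha_1=13, alpha_2=14, alpha_3=23/5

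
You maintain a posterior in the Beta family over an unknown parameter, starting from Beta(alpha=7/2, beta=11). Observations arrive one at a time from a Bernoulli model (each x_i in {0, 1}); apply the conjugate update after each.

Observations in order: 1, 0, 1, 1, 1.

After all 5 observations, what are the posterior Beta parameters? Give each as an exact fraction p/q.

alpha=15/2, beta=12

obs 1: x=1 → posterior Beta(9/2, 11)
obs 2: x=0 → posterior Beta(9/2, 12)
obs 3: x=1 → posterior Beta(11/2, 12)
obs 4: x=1 → posterior Beta(13/2, 12)
obs 5: x=1 → posterior Beta(15/2, 12)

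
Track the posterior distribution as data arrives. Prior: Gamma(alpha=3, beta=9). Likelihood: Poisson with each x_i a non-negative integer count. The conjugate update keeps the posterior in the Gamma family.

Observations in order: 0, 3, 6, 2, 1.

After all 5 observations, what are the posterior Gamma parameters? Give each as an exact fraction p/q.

obs 1: x=0 → posterior Gamma(3, 10)
obs 2: x=3 → posterior Gamma(6, 11)
obs 3: x=6 → posterior Gamma(12, 12)
obs 4: x=2 → posterior Gamma(14, 13)
obs 5: x=1 → posterior Gamma(15, 14)

alpha=15, beta=14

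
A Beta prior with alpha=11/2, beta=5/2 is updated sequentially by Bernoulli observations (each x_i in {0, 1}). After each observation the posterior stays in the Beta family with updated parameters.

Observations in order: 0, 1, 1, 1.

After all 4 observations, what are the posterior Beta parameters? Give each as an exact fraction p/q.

obs 1: x=0 → posterior Beta(11/2, 7/2)
obs 2: x=1 → posterior Beta(13/2, 7/2)
obs 3: x=1 → posterior Beta(15/2, 7/2)
obs 4: x=1 → posterior Beta(17/2, 7/2)

alpha=17/2, beta=7/2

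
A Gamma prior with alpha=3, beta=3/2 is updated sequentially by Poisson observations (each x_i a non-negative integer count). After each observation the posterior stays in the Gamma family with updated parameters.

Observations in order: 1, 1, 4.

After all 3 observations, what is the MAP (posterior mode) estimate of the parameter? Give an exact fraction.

obs 1: x=1 → posterior Gamma(4, 5/2)
obs 2: x=1 → posterior Gamma(5, 7/2)
obs 3: x=4 → posterior Gamma(9, 9/2)

16/9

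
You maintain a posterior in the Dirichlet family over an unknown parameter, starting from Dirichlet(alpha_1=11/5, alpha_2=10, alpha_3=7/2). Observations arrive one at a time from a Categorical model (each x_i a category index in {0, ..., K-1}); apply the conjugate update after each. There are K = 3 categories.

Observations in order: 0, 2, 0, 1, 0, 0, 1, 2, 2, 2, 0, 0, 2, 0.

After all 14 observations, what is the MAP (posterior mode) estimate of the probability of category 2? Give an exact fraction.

25/89

obs 1: x=0 → posterior Dirichlet(16/5, 10, 7/2)
obs 2: x=2 → posterior Dirichlet(16/5, 10, 9/2)
obs 3: x=0 → posterior Dirichlet(21/5, 10, 9/2)
obs 4: x=1 → posterior Dirichlet(21/5, 11, 9/2)
obs 5: x=0 → posterior Dirichlet(26/5, 11, 9/2)
obs 6: x=0 → posterior Dirichlet(31/5, 11, 9/2)
obs 7: x=1 → posterior Dirichlet(31/5, 12, 9/2)
obs 8: x=2 → posterior Dirichlet(31/5, 12, 11/2)
obs 9: x=2 → posterior Dirichlet(31/5, 12, 13/2)
obs 10: x=2 → posterior Dirichlet(31/5, 12, 15/2)
obs 11: x=0 → posterior Dirichlet(36/5, 12, 15/2)
obs 12: x=0 → posterior Dirichlet(41/5, 12, 15/2)
obs 13: x=2 → posterior Dirichlet(41/5, 12, 17/2)
obs 14: x=0 → posterior Dirichlet(46/5, 12, 17/2)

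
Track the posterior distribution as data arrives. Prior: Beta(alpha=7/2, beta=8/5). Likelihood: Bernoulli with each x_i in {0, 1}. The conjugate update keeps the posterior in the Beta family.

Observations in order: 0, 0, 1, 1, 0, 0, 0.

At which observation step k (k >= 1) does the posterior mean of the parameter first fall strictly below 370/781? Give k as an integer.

obs 1: x=0 → posterior Beta(7/2, 13/5)
obs 2: x=0 → posterior Beta(7/2, 18/5)
obs 3: x=1 → posterior Beta(9/2, 18/5)
obs 4: x=1 → posterior Beta(11/2, 18/5)
obs 5: x=0 → posterior Beta(11/2, 23/5)
obs 6: x=0 → posterior Beta(11/2, 28/5)
obs 7: x=0 → posterior Beta(11/2, 33/5)

k = 7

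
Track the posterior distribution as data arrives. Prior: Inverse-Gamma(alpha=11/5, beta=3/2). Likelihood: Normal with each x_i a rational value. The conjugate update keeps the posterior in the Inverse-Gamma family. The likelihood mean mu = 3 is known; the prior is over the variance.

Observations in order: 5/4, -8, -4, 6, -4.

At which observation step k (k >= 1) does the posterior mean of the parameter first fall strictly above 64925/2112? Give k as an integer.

obs 1: x=5/4 → posterior Inverse-Gamma(27/10, 97/32)
obs 2: x=-8 → posterior Inverse-Gamma(16/5, 2033/32)
obs 3: x=-4 → posterior Inverse-Gamma(37/10, 2817/32)
obs 4: x=6 → posterior Inverse-Gamma(21/5, 2961/32)
obs 5: x=-4 → posterior Inverse-Gamma(47/10, 3745/32)

k = 3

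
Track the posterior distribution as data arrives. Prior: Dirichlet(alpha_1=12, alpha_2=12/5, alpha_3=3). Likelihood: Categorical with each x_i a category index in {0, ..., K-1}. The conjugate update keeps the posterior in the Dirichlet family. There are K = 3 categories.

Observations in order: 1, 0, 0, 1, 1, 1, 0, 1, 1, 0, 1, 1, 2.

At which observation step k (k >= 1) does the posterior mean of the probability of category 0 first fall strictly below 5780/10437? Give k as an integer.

obs 1: x=1 → posterior Dirichlet(12, 17/5, 3)
obs 2: x=0 → posterior Dirichlet(13, 17/5, 3)
obs 3: x=0 → posterior Dirichlet(14, 17/5, 3)
obs 4: x=1 → posterior Dirichlet(14, 22/5, 3)
obs 5: x=1 → posterior Dirichlet(14, 27/5, 3)
obs 6: x=1 → posterior Dirichlet(14, 32/5, 3)
obs 7: x=0 → posterior Dirichlet(15, 32/5, 3)
obs 8: x=1 → posterior Dirichlet(15, 37/5, 3)
obs 9: x=1 → posterior Dirichlet(15, 42/5, 3)
obs 10: x=0 → posterior Dirichlet(16, 42/5, 3)
obs 11: x=1 → posterior Dirichlet(16, 47/5, 3)
obs 12: x=1 → posterior Dirichlet(16, 52/5, 3)
obs 13: x=2 → posterior Dirichlet(16, 52/5, 4)

k = 12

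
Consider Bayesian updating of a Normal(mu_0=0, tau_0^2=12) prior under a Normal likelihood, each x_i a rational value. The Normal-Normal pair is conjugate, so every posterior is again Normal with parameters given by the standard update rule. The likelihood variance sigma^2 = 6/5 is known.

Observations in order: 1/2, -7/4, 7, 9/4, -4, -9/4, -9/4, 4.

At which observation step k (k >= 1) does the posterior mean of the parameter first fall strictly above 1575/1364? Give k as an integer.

k = 3

obs 1: x=1/2 → posterior Normal(5/11, 12/11)
obs 2: x=-7/4 → posterior Normal(-25/42, 4/7)
obs 3: x=7 → posterior Normal(115/62, 12/31)
obs 4: x=9/4 → posterior Normal(80/41, 12/41)
obs 5: x=-4 → posterior Normal(40/51, 4/17)
obs 6: x=-9/4 → posterior Normal(35/122, 12/61)
obs 7: x=-9/4 → posterior Normal(-5/71, 12/71)
obs 8: x=4 → posterior Normal(35/81, 4/27)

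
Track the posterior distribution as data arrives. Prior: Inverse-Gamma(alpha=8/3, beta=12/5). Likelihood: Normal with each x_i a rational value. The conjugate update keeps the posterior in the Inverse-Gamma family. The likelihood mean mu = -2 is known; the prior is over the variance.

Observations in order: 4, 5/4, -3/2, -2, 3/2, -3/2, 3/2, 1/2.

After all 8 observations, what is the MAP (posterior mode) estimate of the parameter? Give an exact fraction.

obs 1: x=4 → posterior Inverse-Gamma(19/6, 102/5)
obs 2: x=5/4 → posterior Inverse-Gamma(11/3, 4109/160)
obs 3: x=-3/2 → posterior Inverse-Gamma(25/6, 4129/160)
obs 4: x=-2 → posterior Inverse-Gamma(14/3, 4129/160)
obs 5: x=3/2 → posterior Inverse-Gamma(31/6, 5109/160)
obs 6: x=-3/2 → posterior Inverse-Gamma(17/3, 5129/160)
obs 7: x=3/2 → posterior Inverse-Gamma(37/6, 6109/160)
obs 8: x=1/2 → posterior Inverse-Gamma(20/3, 6609/160)

19827/3680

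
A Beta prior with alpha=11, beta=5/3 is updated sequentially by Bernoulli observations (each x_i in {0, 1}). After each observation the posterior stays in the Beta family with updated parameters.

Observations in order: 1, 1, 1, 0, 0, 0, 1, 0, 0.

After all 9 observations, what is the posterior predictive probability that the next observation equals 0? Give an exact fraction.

obs 1: x=1 → posterior Beta(12, 5/3)
obs 2: x=1 → posterior Beta(13, 5/3)
obs 3: x=1 → posterior Beta(14, 5/3)
obs 4: x=0 → posterior Beta(14, 8/3)
obs 5: x=0 → posterior Beta(14, 11/3)
obs 6: x=0 → posterior Beta(14, 14/3)
obs 7: x=1 → posterior Beta(15, 14/3)
obs 8: x=0 → posterior Beta(15, 17/3)
obs 9: x=0 → posterior Beta(15, 20/3)

4/13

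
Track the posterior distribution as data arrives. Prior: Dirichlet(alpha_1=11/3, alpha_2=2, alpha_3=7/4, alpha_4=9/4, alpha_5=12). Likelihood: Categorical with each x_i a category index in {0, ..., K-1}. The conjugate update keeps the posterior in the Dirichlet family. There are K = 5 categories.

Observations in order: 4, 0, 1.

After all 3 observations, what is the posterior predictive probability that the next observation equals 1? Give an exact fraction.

9/74

obs 1: x=4 → posterior Dirichlet(11/3, 2, 7/4, 9/4, 13)
obs 2: x=0 → posterior Dirichlet(14/3, 2, 7/4, 9/4, 13)
obs 3: x=1 → posterior Dirichlet(14/3, 3, 7/4, 9/4, 13)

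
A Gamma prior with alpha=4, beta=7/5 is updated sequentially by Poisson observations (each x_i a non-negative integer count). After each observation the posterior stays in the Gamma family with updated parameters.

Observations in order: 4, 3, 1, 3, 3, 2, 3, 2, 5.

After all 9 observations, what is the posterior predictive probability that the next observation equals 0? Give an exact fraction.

obs 1: x=4 → posterior Gamma(8, 12/5)
obs 2: x=3 → posterior Gamma(11, 17/5)
obs 3: x=1 → posterior Gamma(12, 22/5)
obs 4: x=3 → posterior Gamma(15, 27/5)
obs 5: x=3 → posterior Gamma(18, 32/5)
obs 6: x=2 → posterior Gamma(20, 37/5)
obs 7: x=3 → posterior Gamma(23, 42/5)
obs 8: x=2 → posterior Gamma(25, 47/5)
obs 9: x=5 → posterior Gamma(30, 52/5)

3020649319540279026721308472064611280212898898509824/47451032868878417368055016376106003797072200219111249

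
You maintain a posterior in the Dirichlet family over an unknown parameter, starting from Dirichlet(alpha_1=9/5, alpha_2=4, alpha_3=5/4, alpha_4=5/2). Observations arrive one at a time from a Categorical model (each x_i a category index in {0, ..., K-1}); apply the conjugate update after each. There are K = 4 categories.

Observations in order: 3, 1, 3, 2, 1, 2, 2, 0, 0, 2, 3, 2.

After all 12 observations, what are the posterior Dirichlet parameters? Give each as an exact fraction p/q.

obs 1: x=3 → posterior Dirichlet(9/5, 4, 5/4, 7/2)
obs 2: x=1 → posterior Dirichlet(9/5, 5, 5/4, 7/2)
obs 3: x=3 → posterior Dirichlet(9/5, 5, 5/4, 9/2)
obs 4: x=2 → posterior Dirichlet(9/5, 5, 9/4, 9/2)
obs 5: x=1 → posterior Dirichlet(9/5, 6, 9/4, 9/2)
obs 6: x=2 → posterior Dirichlet(9/5, 6, 13/4, 9/2)
obs 7: x=2 → posterior Dirichlet(9/5, 6, 17/4, 9/2)
obs 8: x=0 → posterior Dirichlet(14/5, 6, 17/4, 9/2)
obs 9: x=0 → posterior Dirichlet(19/5, 6, 17/4, 9/2)
obs 10: x=2 → posterior Dirichlet(19/5, 6, 21/4, 9/2)
obs 11: x=3 → posterior Dirichlet(19/5, 6, 21/4, 11/2)
obs 12: x=2 → posterior Dirichlet(19/5, 6, 25/4, 11/2)

alpha_1=19/5, alpha_2=6, alpha_3=25/4, alpha_4=11/2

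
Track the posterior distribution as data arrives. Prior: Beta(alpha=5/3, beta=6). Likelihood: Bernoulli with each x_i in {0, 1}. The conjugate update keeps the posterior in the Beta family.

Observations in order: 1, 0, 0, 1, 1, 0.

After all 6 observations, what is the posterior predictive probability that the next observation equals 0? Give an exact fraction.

27/41

obs 1: x=1 → posterior Beta(8/3, 6)
obs 2: x=0 → posterior Beta(8/3, 7)
obs 3: x=0 → posterior Beta(8/3, 8)
obs 4: x=1 → posterior Beta(11/3, 8)
obs 5: x=1 → posterior Beta(14/3, 8)
obs 6: x=0 → posterior Beta(14/3, 9)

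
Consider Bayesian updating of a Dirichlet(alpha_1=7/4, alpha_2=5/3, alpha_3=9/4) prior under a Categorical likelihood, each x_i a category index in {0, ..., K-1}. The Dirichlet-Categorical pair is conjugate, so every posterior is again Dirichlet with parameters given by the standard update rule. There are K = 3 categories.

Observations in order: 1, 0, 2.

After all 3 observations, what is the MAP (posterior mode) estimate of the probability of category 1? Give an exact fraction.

obs 1: x=1 → posterior Dirichlet(7/4, 8/3, 9/4)
obs 2: x=0 → posterior Dirichlet(11/4, 8/3, 9/4)
obs 3: x=2 → posterior Dirichlet(11/4, 8/3, 13/4)

5/17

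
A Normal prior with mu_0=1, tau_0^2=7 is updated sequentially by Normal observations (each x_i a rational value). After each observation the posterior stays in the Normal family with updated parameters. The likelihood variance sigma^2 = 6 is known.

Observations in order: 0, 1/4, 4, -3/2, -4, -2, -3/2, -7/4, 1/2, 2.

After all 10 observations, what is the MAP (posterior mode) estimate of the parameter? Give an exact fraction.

obs 1: x=0 → posterior Normal(6/13, 42/13)
obs 2: x=1/4 → posterior Normal(31/80, 21/10)
obs 3: x=4 → posterior Normal(143/108, 14/9)
obs 4: x=-3/2 → posterior Normal(101/136, 21/17)
obs 5: x=-4 → posterior Normal(-11/164, 42/41)
obs 6: x=-2 → posterior Normal(-67/192, 7/8)
obs 7: x=-3/2 → posterior Normal(-109/220, 42/55)
obs 8: x=-7/4 → posterior Normal(-79/124, 21/31)
obs 9: x=1/2 → posterior Normal(-12/23, 14/23)
obs 10: x=2 → posterior Normal(-11/38, 21/38)

-11/38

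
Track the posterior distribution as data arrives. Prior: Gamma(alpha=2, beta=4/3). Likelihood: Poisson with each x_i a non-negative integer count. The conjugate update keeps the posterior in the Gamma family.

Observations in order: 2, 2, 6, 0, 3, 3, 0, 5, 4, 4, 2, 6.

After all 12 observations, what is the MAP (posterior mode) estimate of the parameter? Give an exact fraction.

obs 1: x=2 → posterior Gamma(4, 7/3)
obs 2: x=2 → posterior Gamma(6, 10/3)
obs 3: x=6 → posterior Gamma(12, 13/3)
obs 4: x=0 → posterior Gamma(12, 16/3)
obs 5: x=3 → posterior Gamma(15, 19/3)
obs 6: x=3 → posterior Gamma(18, 22/3)
obs 7: x=0 → posterior Gamma(18, 25/3)
obs 8: x=5 → posterior Gamma(23, 28/3)
obs 9: x=4 → posterior Gamma(27, 31/3)
obs 10: x=4 → posterior Gamma(31, 34/3)
obs 11: x=2 → posterior Gamma(33, 37/3)
obs 12: x=6 → posterior Gamma(39, 40/3)

57/20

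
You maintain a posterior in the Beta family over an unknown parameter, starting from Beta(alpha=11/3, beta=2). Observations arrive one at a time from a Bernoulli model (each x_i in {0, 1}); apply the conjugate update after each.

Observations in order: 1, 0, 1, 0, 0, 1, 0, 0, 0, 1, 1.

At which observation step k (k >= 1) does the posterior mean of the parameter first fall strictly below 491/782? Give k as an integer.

k = 2

obs 1: x=1 → posterior Beta(14/3, 2)
obs 2: x=0 → posterior Beta(14/3, 3)
obs 3: x=1 → posterior Beta(17/3, 3)
obs 4: x=0 → posterior Beta(17/3, 4)
obs 5: x=0 → posterior Beta(17/3, 5)
obs 6: x=1 → posterior Beta(20/3, 5)
obs 7: x=0 → posterior Beta(20/3, 6)
obs 8: x=0 → posterior Beta(20/3, 7)
obs 9: x=0 → posterior Beta(20/3, 8)
obs 10: x=1 → posterior Beta(23/3, 8)
obs 11: x=1 → posterior Beta(26/3, 8)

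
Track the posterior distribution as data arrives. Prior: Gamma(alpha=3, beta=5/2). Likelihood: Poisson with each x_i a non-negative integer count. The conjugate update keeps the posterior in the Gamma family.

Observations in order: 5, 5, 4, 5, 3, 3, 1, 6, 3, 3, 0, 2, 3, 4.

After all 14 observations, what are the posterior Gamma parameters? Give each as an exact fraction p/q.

obs 1: x=5 → posterior Gamma(8, 7/2)
obs 2: x=5 → posterior Gamma(13, 9/2)
obs 3: x=4 → posterior Gamma(17, 11/2)
obs 4: x=5 → posterior Gamma(22, 13/2)
obs 5: x=3 → posterior Gamma(25, 15/2)
obs 6: x=3 → posterior Gamma(28, 17/2)
obs 7: x=1 → posterior Gamma(29, 19/2)
obs 8: x=6 → posterior Gamma(35, 21/2)
obs 9: x=3 → posterior Gamma(38, 23/2)
obs 10: x=3 → posterior Gamma(41, 25/2)
obs 11: x=0 → posterior Gamma(41, 27/2)
obs 12: x=2 → posterior Gamma(43, 29/2)
obs 13: x=3 → posterior Gamma(46, 31/2)
obs 14: x=4 → posterior Gamma(50, 33/2)

alpha=50, beta=33/2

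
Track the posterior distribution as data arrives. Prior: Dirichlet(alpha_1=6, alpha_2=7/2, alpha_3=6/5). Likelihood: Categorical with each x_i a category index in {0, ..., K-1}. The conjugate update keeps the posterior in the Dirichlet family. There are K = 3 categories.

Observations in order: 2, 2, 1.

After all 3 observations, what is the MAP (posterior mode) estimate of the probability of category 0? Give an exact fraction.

50/107

obs 1: x=2 → posterior Dirichlet(6, 7/2, 11/5)
obs 2: x=2 → posterior Dirichlet(6, 7/2, 16/5)
obs 3: x=1 → posterior Dirichlet(6, 9/2, 16/5)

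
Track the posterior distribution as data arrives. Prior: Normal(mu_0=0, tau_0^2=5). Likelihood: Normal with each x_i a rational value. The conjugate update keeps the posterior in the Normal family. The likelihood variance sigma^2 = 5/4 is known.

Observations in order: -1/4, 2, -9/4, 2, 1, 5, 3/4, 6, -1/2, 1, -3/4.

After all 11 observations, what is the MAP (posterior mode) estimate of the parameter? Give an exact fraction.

obs 1: x=-1/4 → posterior Normal(-1/5, 1)
obs 2: x=2 → posterior Normal(7/9, 5/9)
obs 3: x=-9/4 → posterior Normal(-2/13, 5/13)
obs 4: x=2 → posterior Normal(6/17, 5/17)
obs 5: x=1 → posterior Normal(10/21, 5/21)
obs 6: x=5 → posterior Normal(6/5, 1/5)
obs 7: x=3/4 → posterior Normal(33/29, 5/29)
obs 8: x=6 → posterior Normal(19/11, 5/33)
obs 9: x=-1/2 → posterior Normal(55/37, 5/37)
obs 10: x=1 → posterior Normal(59/41, 5/41)
obs 11: x=-3/4 → posterior Normal(56/45, 1/9)

56/45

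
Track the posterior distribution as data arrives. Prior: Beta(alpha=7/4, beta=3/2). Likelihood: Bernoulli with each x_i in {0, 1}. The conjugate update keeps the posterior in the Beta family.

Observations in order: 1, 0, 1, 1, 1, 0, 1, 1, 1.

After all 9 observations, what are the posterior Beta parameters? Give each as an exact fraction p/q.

obs 1: x=1 → posterior Beta(11/4, 3/2)
obs 2: x=0 → posterior Beta(11/4, 5/2)
obs 3: x=1 → posterior Beta(15/4, 5/2)
obs 4: x=1 → posterior Beta(19/4, 5/2)
obs 5: x=1 → posterior Beta(23/4, 5/2)
obs 6: x=0 → posterior Beta(23/4, 7/2)
obs 7: x=1 → posterior Beta(27/4, 7/2)
obs 8: x=1 → posterior Beta(31/4, 7/2)
obs 9: x=1 → posterior Beta(35/4, 7/2)

alpha=35/4, beta=7/2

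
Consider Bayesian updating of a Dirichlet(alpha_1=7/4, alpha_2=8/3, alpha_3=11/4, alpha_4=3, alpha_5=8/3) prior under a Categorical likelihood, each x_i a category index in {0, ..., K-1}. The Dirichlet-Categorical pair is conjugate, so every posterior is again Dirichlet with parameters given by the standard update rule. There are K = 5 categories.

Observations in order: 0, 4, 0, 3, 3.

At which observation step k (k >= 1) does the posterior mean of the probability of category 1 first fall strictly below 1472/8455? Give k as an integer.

obs 1: x=0 → posterior Dirichlet(11/4, 8/3, 11/4, 3, 8/3)
obs 2: x=4 → posterior Dirichlet(11/4, 8/3, 11/4, 3, 11/3)
obs 3: x=0 → posterior Dirichlet(15/4, 8/3, 11/4, 3, 11/3)
obs 4: x=3 → posterior Dirichlet(15/4, 8/3, 11/4, 4, 11/3)
obs 5: x=3 → posterior Dirichlet(15/4, 8/3, 11/4, 5, 11/3)

k = 3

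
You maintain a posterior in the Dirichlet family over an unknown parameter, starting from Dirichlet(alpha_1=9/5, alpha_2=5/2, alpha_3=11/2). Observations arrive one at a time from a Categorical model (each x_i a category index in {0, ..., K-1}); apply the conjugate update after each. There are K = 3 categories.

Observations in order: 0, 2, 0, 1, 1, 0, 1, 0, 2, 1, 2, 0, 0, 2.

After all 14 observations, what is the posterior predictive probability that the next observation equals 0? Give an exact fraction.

obs 1: x=0 → posterior Dirichlet(14/5, 5/2, 11/2)
obs 2: x=2 → posterior Dirichlet(14/5, 5/2, 13/2)
obs 3: x=0 → posterior Dirichlet(19/5, 5/2, 13/2)
obs 4: x=1 → posterior Dirichlet(19/5, 7/2, 13/2)
obs 5: x=1 → posterior Dirichlet(19/5, 9/2, 13/2)
obs 6: x=0 → posterior Dirichlet(24/5, 9/2, 13/2)
obs 7: x=1 → posterior Dirichlet(24/5, 11/2, 13/2)
obs 8: x=0 → posterior Dirichlet(29/5, 11/2, 13/2)
obs 9: x=2 → posterior Dirichlet(29/5, 11/2, 15/2)
obs 10: x=1 → posterior Dirichlet(29/5, 13/2, 15/2)
obs 11: x=2 → posterior Dirichlet(29/5, 13/2, 17/2)
obs 12: x=0 → posterior Dirichlet(34/5, 13/2, 17/2)
obs 13: x=0 → posterior Dirichlet(39/5, 13/2, 17/2)
obs 14: x=2 → posterior Dirichlet(39/5, 13/2, 19/2)

39/119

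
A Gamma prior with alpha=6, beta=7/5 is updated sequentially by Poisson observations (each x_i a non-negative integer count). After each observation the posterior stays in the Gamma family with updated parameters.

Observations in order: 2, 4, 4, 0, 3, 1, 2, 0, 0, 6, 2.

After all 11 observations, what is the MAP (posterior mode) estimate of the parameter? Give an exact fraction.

obs 1: x=2 → posterior Gamma(8, 12/5)
obs 2: x=4 → posterior Gamma(12, 17/5)
obs 3: x=4 → posterior Gamma(16, 22/5)
obs 4: x=0 → posterior Gamma(16, 27/5)
obs 5: x=3 → posterior Gamma(19, 32/5)
obs 6: x=1 → posterior Gamma(20, 37/5)
obs 7: x=2 → posterior Gamma(22, 42/5)
obs 8: x=0 → posterior Gamma(22, 47/5)
obs 9: x=0 → posterior Gamma(22, 52/5)
obs 10: x=6 → posterior Gamma(28, 57/5)
obs 11: x=2 → posterior Gamma(30, 62/5)

145/62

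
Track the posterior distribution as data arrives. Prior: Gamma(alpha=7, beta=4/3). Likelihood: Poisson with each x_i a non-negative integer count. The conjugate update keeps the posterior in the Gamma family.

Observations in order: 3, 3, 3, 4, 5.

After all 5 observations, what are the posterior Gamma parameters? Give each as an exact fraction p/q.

alpha=25, beta=19/3

obs 1: x=3 → posterior Gamma(10, 7/3)
obs 2: x=3 → posterior Gamma(13, 10/3)
obs 3: x=3 → posterior Gamma(16, 13/3)
obs 4: x=4 → posterior Gamma(20, 16/3)
obs 5: x=5 → posterior Gamma(25, 19/3)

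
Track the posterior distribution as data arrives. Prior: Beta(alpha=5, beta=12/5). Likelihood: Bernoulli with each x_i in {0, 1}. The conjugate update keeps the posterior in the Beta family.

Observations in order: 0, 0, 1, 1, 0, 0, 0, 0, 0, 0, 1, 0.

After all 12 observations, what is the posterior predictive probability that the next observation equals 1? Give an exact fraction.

40/97

obs 1: x=0 → posterior Beta(5, 17/5)
obs 2: x=0 → posterior Beta(5, 22/5)
obs 3: x=1 → posterior Beta(6, 22/5)
obs 4: x=1 → posterior Beta(7, 22/5)
obs 5: x=0 → posterior Beta(7, 27/5)
obs 6: x=0 → posterior Beta(7, 32/5)
obs 7: x=0 → posterior Beta(7, 37/5)
obs 8: x=0 → posterior Beta(7, 42/5)
obs 9: x=0 → posterior Beta(7, 47/5)
obs 10: x=0 → posterior Beta(7, 52/5)
obs 11: x=1 → posterior Beta(8, 52/5)
obs 12: x=0 → posterior Beta(8, 57/5)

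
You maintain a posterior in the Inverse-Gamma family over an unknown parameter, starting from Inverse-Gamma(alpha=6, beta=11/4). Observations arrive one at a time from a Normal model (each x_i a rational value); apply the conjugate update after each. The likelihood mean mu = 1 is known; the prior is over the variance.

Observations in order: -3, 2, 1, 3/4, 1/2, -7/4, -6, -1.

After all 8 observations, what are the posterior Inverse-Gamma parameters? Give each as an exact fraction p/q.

alpha=10, beta=667/16

obs 1: x=-3 → posterior Inverse-Gamma(13/2, 43/4)
obs 2: x=2 → posterior Inverse-Gamma(7, 45/4)
obs 3: x=1 → posterior Inverse-Gamma(15/2, 45/4)
obs 4: x=3/4 → posterior Inverse-Gamma(8, 361/32)
obs 5: x=1/2 → posterior Inverse-Gamma(17/2, 365/32)
obs 6: x=-7/4 → posterior Inverse-Gamma(9, 243/16)
obs 7: x=-6 → posterior Inverse-Gamma(19/2, 635/16)
obs 8: x=-1 → posterior Inverse-Gamma(10, 667/16)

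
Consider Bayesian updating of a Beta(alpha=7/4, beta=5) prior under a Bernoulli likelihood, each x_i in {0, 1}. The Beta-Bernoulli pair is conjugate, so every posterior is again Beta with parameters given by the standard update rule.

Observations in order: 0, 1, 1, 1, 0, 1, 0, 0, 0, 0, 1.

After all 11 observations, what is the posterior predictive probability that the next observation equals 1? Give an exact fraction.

27/71

obs 1: x=0 → posterior Beta(7/4, 6)
obs 2: x=1 → posterior Beta(11/4, 6)
obs 3: x=1 → posterior Beta(15/4, 6)
obs 4: x=1 → posterior Beta(19/4, 6)
obs 5: x=0 → posterior Beta(19/4, 7)
obs 6: x=1 → posterior Beta(23/4, 7)
obs 7: x=0 → posterior Beta(23/4, 8)
obs 8: x=0 → posterior Beta(23/4, 9)
obs 9: x=0 → posterior Beta(23/4, 10)
obs 10: x=0 → posterior Beta(23/4, 11)
obs 11: x=1 → posterior Beta(27/4, 11)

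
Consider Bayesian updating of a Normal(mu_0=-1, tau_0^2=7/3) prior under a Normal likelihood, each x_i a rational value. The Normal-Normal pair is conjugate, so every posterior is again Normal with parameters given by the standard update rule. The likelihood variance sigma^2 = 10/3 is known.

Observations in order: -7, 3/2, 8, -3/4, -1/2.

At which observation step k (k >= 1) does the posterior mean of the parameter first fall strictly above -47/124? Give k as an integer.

obs 1: x=-7 → posterior Normal(-59/17, 70/51)
obs 2: x=3/2 → posterior Normal(-97/48, 35/36)
obs 3: x=8 → posterior Normal(15/62, 70/93)
obs 4: x=-3/4 → posterior Normal(9/152, 35/57)
obs 5: x=-1/2 → posterior Normal(-1/36, 14/27)

k = 3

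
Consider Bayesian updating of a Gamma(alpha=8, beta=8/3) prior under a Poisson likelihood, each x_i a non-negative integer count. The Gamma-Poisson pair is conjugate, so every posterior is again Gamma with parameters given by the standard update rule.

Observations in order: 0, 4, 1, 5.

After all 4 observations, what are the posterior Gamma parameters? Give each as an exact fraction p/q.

alpha=18, beta=20/3

obs 1: x=0 → posterior Gamma(8, 11/3)
obs 2: x=4 → posterior Gamma(12, 14/3)
obs 3: x=1 → posterior Gamma(13, 17/3)
obs 4: x=5 → posterior Gamma(18, 20/3)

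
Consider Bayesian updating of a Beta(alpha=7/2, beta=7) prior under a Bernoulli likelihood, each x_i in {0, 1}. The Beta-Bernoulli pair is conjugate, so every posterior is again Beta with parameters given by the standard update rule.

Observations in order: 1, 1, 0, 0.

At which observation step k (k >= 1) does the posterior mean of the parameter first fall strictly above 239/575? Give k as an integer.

obs 1: x=1 → posterior Beta(9/2, 7)
obs 2: x=1 → posterior Beta(11/2, 7)
obs 3: x=0 → posterior Beta(11/2, 8)
obs 4: x=0 → posterior Beta(11/2, 9)

k = 2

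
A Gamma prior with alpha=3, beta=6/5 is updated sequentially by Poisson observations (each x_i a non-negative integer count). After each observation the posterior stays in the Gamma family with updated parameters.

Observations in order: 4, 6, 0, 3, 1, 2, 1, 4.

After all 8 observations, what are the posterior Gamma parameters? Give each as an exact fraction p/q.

obs 1: x=4 → posterior Gamma(7, 11/5)
obs 2: x=6 → posterior Gamma(13, 16/5)
obs 3: x=0 → posterior Gamma(13, 21/5)
obs 4: x=3 → posterior Gamma(16, 26/5)
obs 5: x=1 → posterior Gamma(17, 31/5)
obs 6: x=2 → posterior Gamma(19, 36/5)
obs 7: x=1 → posterior Gamma(20, 41/5)
obs 8: x=4 → posterior Gamma(24, 46/5)

alpha=24, beta=46/5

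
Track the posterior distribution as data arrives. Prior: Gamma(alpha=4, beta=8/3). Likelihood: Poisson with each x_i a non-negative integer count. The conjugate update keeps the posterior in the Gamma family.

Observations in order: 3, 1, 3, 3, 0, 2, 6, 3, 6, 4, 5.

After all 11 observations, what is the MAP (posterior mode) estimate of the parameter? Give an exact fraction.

117/41

obs 1: x=3 → posterior Gamma(7, 11/3)
obs 2: x=1 → posterior Gamma(8, 14/3)
obs 3: x=3 → posterior Gamma(11, 17/3)
obs 4: x=3 → posterior Gamma(14, 20/3)
obs 5: x=0 → posterior Gamma(14, 23/3)
obs 6: x=2 → posterior Gamma(16, 26/3)
obs 7: x=6 → posterior Gamma(22, 29/3)
obs 8: x=3 → posterior Gamma(25, 32/3)
obs 9: x=6 → posterior Gamma(31, 35/3)
obs 10: x=4 → posterior Gamma(35, 38/3)
obs 11: x=5 → posterior Gamma(40, 41/3)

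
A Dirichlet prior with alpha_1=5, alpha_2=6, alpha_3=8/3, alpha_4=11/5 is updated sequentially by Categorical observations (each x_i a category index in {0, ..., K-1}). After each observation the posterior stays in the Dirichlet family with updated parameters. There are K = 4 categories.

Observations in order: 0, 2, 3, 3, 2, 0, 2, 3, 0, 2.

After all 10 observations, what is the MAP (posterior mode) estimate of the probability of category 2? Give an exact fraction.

85/328

obs 1: x=0 → posterior Dirichlet(6, 6, 8/3, 11/5)
obs 2: x=2 → posterior Dirichlet(6, 6, 11/3, 11/5)
obs 3: x=3 → posterior Dirichlet(6, 6, 11/3, 16/5)
obs 4: x=3 → posterior Dirichlet(6, 6, 11/3, 21/5)
obs 5: x=2 → posterior Dirichlet(6, 6, 14/3, 21/5)
obs 6: x=0 → posterior Dirichlet(7, 6, 14/3, 21/5)
obs 7: x=2 → posterior Dirichlet(7, 6, 17/3, 21/5)
obs 8: x=3 → posterior Dirichlet(7, 6, 17/3, 26/5)
obs 9: x=0 → posterior Dirichlet(8, 6, 17/3, 26/5)
obs 10: x=2 → posterior Dirichlet(8, 6, 20/3, 26/5)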